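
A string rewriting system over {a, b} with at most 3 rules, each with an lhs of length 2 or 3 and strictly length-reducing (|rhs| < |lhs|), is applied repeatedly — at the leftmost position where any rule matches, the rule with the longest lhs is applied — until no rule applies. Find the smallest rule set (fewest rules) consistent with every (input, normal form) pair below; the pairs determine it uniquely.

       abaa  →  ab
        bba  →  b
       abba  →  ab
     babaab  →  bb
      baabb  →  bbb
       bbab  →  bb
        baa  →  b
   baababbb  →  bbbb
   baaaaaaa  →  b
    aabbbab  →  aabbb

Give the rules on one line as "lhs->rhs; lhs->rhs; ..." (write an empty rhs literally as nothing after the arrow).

ba->b; bba->b

  | abaa => aba => ab
  | bba => b
  | abba => ab
  | babaab => bbaab => bab => bb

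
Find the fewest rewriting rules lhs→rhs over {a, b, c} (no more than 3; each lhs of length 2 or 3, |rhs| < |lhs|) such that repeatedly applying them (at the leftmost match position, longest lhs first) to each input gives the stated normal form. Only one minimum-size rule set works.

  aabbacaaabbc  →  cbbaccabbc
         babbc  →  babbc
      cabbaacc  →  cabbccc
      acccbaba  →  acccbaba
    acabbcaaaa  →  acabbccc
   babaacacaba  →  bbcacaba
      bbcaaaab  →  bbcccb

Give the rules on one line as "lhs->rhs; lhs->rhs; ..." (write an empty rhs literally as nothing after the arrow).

  | aabbacaaabbc => cbbacaaabbc => cbbaccabbc
  | babbc
  | cabbaacc => cabbccc
  | acccbaba

aa->c; abc->b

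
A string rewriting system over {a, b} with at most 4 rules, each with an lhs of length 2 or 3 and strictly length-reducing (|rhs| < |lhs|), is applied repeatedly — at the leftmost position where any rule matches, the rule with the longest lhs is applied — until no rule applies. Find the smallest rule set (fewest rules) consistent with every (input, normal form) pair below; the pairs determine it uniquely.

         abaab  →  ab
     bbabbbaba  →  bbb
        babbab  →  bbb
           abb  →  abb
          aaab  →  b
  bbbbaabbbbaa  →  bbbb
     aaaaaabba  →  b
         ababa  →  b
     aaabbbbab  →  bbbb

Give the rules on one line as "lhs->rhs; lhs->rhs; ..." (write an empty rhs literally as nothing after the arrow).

  | abaab => ab
  | bbabbbaba => bbbbaba => bbbba => bbb
  | babbab => bbbab => bbb
  | abb

aaa->; aba->; ba->b; bba->b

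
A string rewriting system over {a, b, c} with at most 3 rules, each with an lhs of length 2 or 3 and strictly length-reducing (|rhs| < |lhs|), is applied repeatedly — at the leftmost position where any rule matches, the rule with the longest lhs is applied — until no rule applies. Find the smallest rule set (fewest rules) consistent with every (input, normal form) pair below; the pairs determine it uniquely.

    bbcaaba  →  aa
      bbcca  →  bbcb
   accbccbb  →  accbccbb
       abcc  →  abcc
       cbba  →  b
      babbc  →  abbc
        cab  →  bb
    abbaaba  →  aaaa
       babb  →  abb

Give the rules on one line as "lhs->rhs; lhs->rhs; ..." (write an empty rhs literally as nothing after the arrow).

  | bbcaaba => bbbaba => bbaba => baba => aba => aa
  | bbcca => bbcb
  | accbccbb
  | abcc

ba->a; ca->b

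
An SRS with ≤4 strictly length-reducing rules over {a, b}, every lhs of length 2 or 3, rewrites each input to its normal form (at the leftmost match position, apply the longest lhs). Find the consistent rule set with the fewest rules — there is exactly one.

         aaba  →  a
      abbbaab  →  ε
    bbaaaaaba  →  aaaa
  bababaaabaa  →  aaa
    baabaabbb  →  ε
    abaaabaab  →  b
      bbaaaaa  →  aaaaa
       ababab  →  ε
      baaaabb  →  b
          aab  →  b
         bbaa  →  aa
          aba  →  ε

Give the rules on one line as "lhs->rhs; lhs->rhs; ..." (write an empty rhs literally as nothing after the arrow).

  | aaba => a
  | abbbaab => bbbaab => baab => bab => bb => ε
  | bbaaaaaba => aaaaaba => aaaa
  | bababaaabaa => bbaaabaa => aaabaa => aaa

ab->b; aba->; bb->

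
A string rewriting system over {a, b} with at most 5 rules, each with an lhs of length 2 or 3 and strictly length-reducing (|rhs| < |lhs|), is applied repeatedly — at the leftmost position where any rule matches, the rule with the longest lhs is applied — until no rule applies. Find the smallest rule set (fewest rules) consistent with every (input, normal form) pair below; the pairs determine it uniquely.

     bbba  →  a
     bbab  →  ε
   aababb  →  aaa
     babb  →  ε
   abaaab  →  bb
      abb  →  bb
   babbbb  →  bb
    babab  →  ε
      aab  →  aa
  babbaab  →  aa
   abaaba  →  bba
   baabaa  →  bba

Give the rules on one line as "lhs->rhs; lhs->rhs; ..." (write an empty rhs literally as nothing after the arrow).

  | bbba => a
  | bbab => bbb => ε
  | aababb => aaabb => aaab => aaa
  | babb => bbb => ε

aab->aa; ab->b; baa->ba; bbb->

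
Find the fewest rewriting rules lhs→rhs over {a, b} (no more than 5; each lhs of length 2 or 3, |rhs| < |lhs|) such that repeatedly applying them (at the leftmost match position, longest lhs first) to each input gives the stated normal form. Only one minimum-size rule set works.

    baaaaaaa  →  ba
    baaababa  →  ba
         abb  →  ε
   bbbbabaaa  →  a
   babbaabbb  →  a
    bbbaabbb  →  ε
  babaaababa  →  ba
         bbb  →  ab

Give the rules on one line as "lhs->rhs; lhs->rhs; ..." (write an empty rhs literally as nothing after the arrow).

aa->; aab->bb; aba->a; bb->a

  | baaaaaaa => baaaaa => baaa => ba
  | baaababa => bababa => baba => ba
  | abb => aa => ε
  | bbbbabaaa => abbabaaa => aaabaaa => abaaa => aaa => a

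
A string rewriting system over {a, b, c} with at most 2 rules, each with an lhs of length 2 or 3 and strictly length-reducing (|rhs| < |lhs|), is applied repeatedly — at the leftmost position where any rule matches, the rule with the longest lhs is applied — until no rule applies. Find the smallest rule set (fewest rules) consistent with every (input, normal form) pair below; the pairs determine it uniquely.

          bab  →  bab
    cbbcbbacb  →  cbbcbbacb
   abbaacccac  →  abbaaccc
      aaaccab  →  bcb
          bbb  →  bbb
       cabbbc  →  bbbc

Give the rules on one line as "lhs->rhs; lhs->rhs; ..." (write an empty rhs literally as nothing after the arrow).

aaa->b; ca->

  | bab
  | cbbcbbacb
  | abbaacccac => abbaaccc
  | aaaccab => bccab => bcb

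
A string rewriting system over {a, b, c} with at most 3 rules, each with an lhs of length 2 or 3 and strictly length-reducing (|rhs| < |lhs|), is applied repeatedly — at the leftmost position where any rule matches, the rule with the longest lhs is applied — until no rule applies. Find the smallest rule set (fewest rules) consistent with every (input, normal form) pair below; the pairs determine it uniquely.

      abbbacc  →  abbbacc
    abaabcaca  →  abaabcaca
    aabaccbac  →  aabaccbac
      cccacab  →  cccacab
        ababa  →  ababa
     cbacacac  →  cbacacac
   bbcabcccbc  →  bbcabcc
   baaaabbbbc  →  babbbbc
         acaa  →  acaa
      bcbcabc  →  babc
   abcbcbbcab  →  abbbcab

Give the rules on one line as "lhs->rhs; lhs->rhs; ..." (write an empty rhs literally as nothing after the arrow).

aaa->; cbc->

  | abbbacc
  | abaabcaca
  | aabaccbac
  | cccacab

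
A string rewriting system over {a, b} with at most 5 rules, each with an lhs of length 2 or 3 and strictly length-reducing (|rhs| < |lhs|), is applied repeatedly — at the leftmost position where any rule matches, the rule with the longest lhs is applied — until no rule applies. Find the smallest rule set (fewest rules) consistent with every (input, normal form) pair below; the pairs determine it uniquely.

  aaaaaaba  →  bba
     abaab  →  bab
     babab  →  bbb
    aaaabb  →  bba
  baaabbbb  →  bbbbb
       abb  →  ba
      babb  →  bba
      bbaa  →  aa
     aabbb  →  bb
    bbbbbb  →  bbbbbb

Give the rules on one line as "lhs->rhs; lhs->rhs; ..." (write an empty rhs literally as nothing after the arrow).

aaa->b; aba->b; abb->ba; baa->aa

  | aaaaaaba => baaaba => aaaba => bba
  | abaab => bab
  | babab => bbb
  | aaaabb => babb => bba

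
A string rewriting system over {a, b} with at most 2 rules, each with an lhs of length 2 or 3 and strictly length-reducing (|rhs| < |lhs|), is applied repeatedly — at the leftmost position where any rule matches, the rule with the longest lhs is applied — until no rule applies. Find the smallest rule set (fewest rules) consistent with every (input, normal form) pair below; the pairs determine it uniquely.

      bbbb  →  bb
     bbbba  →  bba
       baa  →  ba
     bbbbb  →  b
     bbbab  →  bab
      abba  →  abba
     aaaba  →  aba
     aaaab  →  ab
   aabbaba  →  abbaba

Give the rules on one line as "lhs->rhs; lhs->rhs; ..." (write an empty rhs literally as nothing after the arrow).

aa->a; bbb->b

  | bbbb => bb
  | bbbba => bba
  | baa => ba
  | bbbbb => bbb => b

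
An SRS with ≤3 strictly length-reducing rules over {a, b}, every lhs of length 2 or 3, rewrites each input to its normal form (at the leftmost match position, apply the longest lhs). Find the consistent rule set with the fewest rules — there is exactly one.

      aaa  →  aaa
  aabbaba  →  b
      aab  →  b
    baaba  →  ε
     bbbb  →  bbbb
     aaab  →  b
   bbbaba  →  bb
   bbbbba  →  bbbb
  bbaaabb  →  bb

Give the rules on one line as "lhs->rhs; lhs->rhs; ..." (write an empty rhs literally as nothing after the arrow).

ab->b; ba->

  | aaa
  | aabbaba => abbaba => bbaba => bba => b
  | aab => ab => b
  | baaba => aba => ba => ε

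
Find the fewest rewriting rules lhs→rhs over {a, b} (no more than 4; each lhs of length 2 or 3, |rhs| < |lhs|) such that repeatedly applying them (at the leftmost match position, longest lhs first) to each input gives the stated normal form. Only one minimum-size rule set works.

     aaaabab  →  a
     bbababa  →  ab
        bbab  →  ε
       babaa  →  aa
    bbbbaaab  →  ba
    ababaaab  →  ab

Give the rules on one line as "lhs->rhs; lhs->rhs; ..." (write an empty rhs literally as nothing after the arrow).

aab->; aba->ab; bab->; bb->b

  | aaaabab => aaab => a
  | bbababa => bababa => aba => ab
  | bbab => bab => ε
  | babaa => aa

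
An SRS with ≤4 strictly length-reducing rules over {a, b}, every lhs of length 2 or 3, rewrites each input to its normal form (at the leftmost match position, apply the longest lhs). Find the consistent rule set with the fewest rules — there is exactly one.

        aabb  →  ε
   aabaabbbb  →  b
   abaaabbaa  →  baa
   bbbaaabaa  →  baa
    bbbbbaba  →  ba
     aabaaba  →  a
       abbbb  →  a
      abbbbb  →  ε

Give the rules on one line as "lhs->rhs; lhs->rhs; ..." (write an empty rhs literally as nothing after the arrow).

  | aabb => bb => ε
  | aabaabbbb => baabbbb => bbbbb => abb => b
  | abaaabbaa => aaabbaa => abbaa => baa
  | bbbaaabaa => aaaabaa => aabaa => baa

aab->b; ab->; bb->; bbb->a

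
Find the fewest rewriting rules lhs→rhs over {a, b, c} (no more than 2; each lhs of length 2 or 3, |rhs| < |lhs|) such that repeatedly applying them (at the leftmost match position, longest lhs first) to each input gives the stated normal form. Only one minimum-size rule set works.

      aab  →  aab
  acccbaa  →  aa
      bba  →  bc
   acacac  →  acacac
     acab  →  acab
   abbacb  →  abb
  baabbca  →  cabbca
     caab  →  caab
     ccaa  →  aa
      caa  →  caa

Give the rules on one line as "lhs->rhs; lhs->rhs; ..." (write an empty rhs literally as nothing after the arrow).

ba->c; cc->

  | aab
  | acccbaa => acbaa => acca => aa
  | bba => bc
  | acacac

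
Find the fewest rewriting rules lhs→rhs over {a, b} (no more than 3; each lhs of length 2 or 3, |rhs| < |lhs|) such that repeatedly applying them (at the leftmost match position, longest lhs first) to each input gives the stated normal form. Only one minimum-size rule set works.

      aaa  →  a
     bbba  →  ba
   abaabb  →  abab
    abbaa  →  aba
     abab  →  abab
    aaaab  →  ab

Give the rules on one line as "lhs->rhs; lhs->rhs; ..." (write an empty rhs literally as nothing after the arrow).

aa->a; bb->b

  | aaa => aa => a
  | bbba => bba => ba
  | abaabb => ababb => abab
  | abbaa => abaa => aba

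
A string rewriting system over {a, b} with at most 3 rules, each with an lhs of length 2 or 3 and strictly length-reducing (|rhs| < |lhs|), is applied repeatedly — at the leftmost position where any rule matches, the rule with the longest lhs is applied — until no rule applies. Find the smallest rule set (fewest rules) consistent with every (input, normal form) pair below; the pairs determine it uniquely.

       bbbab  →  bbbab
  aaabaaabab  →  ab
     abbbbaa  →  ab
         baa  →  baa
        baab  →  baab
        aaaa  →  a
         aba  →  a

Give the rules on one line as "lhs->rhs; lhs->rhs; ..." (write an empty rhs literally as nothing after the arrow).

aaa->ab; aba->a; abb->a

  | bbbab
  | aaabaaabab => abbaaabab => aaaabab => ababab => abab => ab
  | abbbbaa => abbaa => aaa => ab
  | baa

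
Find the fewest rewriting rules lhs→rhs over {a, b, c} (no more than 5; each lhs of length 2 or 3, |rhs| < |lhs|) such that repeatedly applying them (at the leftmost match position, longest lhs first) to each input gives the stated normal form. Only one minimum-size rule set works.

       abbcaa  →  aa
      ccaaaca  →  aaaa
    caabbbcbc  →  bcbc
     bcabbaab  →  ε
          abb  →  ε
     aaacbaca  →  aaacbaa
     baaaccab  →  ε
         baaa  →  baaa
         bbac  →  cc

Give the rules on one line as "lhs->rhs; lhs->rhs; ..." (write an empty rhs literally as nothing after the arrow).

  | abbcaa => bbcaa => caa => aa
  | ccaaaca => caaaca => aaaca => aaaa
  | caabbbcbc => aabbbcbc => abbbcbc => bbbcbc => bcbc
  | bcabbaab => babbaab => bbbaab => baab => bab => bb => ε

ab->b; bb->; bba->c; ca->a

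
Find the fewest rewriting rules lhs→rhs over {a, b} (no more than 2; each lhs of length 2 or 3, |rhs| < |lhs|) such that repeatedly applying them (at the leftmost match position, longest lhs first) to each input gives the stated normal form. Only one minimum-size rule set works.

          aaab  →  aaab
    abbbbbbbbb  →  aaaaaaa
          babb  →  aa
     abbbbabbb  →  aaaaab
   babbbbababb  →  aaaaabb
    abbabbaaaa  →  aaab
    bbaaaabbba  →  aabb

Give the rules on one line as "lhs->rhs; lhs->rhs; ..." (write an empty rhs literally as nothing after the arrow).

  | aaab
  | abbbbbbbbb => aaabbbbbb => aaaaabbb => aaaaaaa
  | babb => bbb => aa
  | abbbbabbb => aaababbb => aaabbbb => aaaaab

ba->b; bbb->aa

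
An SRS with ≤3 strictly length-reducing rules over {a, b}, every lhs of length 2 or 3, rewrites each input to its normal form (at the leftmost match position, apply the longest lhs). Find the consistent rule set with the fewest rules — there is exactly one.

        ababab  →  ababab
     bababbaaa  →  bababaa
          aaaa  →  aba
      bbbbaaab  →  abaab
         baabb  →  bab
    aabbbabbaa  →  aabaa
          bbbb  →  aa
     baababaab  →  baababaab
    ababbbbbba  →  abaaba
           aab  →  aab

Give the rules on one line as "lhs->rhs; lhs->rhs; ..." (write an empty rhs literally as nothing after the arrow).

aaa->ab; bb->a

  | ababab
  | bababbaaa => babaaaaa => bababaa
  | aaaa => aba
  | bbbbaaab => abbaaab => aaaaab => abaab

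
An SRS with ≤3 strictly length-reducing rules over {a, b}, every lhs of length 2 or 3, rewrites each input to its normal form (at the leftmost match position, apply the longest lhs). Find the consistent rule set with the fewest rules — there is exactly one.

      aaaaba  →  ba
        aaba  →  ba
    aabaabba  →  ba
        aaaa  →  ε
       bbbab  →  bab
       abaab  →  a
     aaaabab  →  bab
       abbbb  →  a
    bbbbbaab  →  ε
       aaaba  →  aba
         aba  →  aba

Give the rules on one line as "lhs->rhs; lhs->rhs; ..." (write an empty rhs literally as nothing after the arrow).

  | aaaaba => aaba => ba
  | aaba => ba
  | aabaabba => baabba => bbba => ba
  | aaaa => aa => ε

aa->; bb->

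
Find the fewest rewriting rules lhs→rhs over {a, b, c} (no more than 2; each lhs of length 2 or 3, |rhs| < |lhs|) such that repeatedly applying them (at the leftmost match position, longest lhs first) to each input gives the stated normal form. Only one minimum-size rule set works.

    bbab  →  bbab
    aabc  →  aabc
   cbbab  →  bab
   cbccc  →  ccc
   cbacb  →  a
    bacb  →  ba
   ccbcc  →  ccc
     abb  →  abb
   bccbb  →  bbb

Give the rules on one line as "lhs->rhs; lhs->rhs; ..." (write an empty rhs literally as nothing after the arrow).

bcc->b; cb->

  | bbab
  | aabc
  | cbbab => bab
  | cbccc => ccc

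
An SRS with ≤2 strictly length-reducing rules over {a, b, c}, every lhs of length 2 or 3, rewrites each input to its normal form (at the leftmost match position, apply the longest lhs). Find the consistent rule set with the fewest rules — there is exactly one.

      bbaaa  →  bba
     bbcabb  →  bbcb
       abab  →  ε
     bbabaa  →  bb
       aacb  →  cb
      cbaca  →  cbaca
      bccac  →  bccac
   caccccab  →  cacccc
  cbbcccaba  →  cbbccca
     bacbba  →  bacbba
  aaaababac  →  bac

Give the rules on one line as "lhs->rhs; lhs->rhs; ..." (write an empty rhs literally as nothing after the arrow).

aa->; ab->

  | bbaaa => bba
  | bbcabb => bbcb
  | abab => ab => ε
  | bbabaa => bbaa => bb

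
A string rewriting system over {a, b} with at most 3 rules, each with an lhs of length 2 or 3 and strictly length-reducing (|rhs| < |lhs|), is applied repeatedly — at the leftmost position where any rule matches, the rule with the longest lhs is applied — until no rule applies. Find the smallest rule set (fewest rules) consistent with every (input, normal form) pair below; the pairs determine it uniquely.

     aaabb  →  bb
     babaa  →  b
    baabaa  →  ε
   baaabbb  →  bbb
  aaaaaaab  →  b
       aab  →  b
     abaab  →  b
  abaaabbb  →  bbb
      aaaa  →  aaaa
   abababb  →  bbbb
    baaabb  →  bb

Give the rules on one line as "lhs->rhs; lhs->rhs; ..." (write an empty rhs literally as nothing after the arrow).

ab->b; baa->

  | aaabb => aabb => abb => bb
  | babaa => bbaa => b
  | baabaa => baa => ε
  | baaabbb => abbb => bbb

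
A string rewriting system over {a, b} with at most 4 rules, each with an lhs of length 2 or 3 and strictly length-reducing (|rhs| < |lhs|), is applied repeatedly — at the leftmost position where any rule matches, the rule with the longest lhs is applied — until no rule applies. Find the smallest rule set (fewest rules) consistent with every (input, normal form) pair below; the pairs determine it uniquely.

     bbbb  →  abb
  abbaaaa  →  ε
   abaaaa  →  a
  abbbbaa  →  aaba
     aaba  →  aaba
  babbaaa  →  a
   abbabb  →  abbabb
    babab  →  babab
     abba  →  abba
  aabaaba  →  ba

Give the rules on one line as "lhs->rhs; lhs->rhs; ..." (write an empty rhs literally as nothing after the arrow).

aaa->; baa->a; bbb->ab

  | bbbb => abb
  | abbaaaa => abaaa => aaa => ε
  | abaaaa => aaaa => a
  | abbbbaa => aabbaa => aaba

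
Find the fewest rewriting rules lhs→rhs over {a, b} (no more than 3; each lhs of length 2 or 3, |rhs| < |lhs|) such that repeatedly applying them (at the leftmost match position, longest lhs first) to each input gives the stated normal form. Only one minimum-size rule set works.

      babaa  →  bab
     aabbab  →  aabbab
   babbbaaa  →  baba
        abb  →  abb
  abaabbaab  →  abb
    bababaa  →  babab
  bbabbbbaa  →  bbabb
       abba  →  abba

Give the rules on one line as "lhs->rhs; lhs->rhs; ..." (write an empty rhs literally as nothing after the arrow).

  | babaa => bab
  | aabbab
  | babbbaaa => babaaa => baba
  | abb

baa->b; bbb->b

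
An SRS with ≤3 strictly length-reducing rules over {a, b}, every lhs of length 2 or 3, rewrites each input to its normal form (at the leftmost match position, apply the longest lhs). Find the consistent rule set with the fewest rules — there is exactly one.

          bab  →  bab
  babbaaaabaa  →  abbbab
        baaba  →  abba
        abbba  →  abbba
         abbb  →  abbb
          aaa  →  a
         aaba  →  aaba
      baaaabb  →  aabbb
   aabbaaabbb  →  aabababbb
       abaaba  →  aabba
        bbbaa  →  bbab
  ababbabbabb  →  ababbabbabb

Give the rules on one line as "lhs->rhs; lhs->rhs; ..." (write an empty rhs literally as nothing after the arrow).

  | bab
  | babbaaaabaa => bababaabaa => babaabbaa => baabbbaa => abbbbaa => abbbab
  | baaba => abba
  | abbba

aaa->a; baa->ab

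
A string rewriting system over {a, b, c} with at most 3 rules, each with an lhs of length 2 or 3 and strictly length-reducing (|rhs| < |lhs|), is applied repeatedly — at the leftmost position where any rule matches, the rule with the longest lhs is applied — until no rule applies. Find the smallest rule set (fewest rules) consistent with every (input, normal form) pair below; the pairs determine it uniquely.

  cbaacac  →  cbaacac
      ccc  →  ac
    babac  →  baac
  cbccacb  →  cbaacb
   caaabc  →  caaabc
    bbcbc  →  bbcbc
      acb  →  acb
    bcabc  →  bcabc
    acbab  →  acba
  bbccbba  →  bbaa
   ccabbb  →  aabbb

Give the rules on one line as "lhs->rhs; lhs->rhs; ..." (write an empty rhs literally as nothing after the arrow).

  | cbaacac
  | ccc => ac
  | babac => baac
  | cbccacb => cbaacb

bab->ba; cc->a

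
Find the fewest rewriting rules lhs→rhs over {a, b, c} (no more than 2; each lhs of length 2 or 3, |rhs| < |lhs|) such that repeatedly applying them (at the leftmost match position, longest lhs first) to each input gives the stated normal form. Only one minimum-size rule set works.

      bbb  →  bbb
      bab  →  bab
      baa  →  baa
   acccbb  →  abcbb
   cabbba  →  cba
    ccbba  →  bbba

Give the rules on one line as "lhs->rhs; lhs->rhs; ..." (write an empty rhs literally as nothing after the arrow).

abb->; cc->b

  | bbb
  | bab
  | baa
  | acccbb => abcbb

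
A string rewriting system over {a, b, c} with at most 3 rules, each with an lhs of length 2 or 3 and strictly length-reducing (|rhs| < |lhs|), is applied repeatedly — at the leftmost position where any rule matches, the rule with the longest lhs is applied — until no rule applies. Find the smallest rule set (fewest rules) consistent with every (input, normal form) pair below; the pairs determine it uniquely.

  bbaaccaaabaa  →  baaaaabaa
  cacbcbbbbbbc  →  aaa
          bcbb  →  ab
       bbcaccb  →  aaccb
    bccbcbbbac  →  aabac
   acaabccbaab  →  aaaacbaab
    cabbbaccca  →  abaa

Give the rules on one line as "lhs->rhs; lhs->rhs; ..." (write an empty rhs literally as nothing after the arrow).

  | bbaaccaaabaa => baaccaaabaa => baacaaabaa => baaaaabaa
  | cacbcbbbbbbc => acbcbbbbbbc => acabbbbbbc => aabbbbbbc => aabbbbbc => aabbbbc => aabbbc => aabbc => aabc => aaa
  | bcbb => abb => ab
  | bbcaccb => bcaccb => aaccb

bb->b; bc->a; ca->a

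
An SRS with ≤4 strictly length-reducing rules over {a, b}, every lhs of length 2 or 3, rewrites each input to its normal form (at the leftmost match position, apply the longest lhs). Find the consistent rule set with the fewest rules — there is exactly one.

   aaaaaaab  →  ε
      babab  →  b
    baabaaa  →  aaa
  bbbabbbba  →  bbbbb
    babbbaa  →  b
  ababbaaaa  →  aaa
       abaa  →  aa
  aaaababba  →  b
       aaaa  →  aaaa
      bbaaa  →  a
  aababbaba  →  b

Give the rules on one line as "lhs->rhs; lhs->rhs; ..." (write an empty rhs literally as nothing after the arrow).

  | aaaaaaab => aaaaab => aaab => ab => ε
  | babab => bab => b
  | baabaaa => abaaa => aaa
  | bbbabbbba => bbbbbba => bbbbb

aab->b; ab->; ba->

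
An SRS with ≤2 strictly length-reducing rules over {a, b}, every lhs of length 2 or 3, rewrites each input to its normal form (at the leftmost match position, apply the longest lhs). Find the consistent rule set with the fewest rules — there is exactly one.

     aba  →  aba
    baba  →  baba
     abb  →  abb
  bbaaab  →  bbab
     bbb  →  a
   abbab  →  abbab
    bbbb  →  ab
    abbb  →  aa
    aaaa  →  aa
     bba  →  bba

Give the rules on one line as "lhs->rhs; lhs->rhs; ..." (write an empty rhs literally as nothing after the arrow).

aaa->a; bbb->a

  | aba
  | baba
  | abb
  | bbaaab => bbab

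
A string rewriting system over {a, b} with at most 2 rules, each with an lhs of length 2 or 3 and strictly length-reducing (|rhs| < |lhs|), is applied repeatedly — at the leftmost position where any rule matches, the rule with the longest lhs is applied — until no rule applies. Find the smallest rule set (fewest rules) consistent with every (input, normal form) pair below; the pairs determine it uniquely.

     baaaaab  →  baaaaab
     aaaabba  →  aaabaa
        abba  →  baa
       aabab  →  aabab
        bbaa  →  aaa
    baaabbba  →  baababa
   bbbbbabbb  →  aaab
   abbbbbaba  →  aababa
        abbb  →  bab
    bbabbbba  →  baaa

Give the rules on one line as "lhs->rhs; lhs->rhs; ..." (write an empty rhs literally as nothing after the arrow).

abb->ba; bb->a

  | baaaaab
  | aaaabba => aaabaa
  | abba => baa
  | aabab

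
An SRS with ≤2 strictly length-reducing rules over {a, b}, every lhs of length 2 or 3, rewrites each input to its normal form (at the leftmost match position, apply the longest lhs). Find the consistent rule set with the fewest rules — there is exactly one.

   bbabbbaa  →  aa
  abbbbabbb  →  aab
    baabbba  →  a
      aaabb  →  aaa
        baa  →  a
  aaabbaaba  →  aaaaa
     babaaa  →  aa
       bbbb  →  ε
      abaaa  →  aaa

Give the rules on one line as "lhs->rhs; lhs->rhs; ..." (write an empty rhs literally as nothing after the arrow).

ba->; bb->

  | bbabbbaa => abbbaa => abaa => aa
  | abbbbabbb => abbabbb => aabbb => aab
  | baabbba => abbba => aba => a
  | aaabb => aaa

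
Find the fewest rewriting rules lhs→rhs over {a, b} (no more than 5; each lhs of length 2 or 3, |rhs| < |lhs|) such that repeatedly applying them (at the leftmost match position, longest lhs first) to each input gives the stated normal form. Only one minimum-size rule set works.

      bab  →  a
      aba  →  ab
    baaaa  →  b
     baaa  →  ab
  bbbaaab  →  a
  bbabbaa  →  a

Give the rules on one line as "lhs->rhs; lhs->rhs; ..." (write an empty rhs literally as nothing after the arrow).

aa->; ba->b; baa->ab; bb->a

  | bab => bb => a
  | aba => ab
  | baaaa => abaa => aab => b
  | baaa => aba => ab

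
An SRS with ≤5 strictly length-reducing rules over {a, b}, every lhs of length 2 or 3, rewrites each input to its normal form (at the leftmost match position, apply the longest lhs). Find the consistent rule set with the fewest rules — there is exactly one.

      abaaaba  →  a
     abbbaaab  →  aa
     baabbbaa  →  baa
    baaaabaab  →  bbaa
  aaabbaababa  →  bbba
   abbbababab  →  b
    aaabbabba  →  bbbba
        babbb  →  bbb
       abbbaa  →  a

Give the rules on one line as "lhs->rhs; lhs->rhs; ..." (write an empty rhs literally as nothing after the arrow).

aaa->b; ab->a; aba->; bab->b

  | abaaaba => aaba => a
  | abbbaaab => abbaaab => abaaab => aab => aa
  | baabbbaa => baabbaa => baabaa => baa
  | baaaabaab => bbabaab => bbaab => bbaa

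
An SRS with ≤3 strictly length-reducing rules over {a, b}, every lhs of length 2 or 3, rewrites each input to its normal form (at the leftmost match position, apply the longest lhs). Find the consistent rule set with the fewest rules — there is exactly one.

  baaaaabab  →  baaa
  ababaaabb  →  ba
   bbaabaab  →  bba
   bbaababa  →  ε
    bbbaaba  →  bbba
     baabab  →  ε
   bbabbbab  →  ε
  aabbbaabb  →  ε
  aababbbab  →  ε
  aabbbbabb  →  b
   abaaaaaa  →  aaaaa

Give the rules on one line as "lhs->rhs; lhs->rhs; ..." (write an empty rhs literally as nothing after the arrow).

ab->; aba->; bab->ab

  | baaaaabab => baaaab => baaa
  | ababaaabb => baaabb => baab => ba
  | bbaabaab => bbaab => bba
  | bbaababa => bbaba => baba => aba => ε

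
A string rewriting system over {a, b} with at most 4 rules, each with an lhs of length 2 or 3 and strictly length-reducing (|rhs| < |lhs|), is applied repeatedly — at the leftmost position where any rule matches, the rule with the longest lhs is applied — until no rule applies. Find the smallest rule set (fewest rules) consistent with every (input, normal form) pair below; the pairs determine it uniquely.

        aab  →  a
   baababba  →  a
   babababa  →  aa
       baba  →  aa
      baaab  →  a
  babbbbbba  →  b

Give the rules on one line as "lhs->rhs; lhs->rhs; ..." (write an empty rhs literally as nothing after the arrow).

ab->; ba->b; bb->a

  | aab => a
  | baababba => bababba => bbabba => aabba => aba => a
  | babababa => bbababa => aababa => aaba => aa
  | baba => bba => aa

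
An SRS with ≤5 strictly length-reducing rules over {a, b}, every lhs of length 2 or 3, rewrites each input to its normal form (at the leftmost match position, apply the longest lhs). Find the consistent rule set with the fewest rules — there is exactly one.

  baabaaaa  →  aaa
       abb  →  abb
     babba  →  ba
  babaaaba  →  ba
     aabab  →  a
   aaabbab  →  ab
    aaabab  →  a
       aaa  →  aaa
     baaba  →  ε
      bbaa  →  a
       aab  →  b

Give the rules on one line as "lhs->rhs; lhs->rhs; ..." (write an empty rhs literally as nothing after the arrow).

  | baabaaaa => bbaaaa => aaa
  | abb
  | babba => aba => ba
  | babaaaba => aaaaba => aaba => ba

aab->b; aba->ba; bab->a; bba->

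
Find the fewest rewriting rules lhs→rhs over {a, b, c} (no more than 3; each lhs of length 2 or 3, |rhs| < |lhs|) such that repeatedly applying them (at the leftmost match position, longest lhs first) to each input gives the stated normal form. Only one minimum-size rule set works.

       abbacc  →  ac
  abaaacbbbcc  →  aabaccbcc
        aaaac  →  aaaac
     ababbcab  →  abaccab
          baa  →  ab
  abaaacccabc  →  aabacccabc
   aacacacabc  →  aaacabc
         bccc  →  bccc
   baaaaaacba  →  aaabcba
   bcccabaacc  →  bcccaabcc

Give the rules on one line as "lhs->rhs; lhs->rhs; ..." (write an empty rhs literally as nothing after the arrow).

  | abbacc => acacc => ac
  | abaaacbbbcc => aabacbbbcc => aabaccbcc
  | aaaac
  | ababbcab => abaccab

baa->ab; bb->c; cac->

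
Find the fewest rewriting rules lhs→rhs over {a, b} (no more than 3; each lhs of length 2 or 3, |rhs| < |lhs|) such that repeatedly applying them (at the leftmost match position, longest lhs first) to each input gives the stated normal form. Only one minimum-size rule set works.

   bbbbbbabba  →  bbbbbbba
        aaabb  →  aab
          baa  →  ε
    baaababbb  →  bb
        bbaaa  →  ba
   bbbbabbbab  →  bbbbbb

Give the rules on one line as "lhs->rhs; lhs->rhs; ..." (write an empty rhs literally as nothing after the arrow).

  | bbbbbbabba => bbbbbbba
  | aaabb => aab
  | baa => ε
  | baaababbb => ababbb => abbb => bb

abb->b; baa->; bab->b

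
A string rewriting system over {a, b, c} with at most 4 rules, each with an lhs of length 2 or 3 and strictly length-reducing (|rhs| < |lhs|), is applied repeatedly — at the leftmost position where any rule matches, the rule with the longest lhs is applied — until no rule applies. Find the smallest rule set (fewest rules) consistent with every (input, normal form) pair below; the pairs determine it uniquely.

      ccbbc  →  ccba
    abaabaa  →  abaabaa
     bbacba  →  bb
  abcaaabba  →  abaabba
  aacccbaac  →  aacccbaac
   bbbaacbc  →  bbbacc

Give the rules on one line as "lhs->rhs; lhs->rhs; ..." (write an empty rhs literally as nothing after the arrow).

  | ccbbc => ccba
  | abaabaa
  | bbacba => bbca => bb
  | abcaaabba => abaabba

acb->c; bc->a; bca->b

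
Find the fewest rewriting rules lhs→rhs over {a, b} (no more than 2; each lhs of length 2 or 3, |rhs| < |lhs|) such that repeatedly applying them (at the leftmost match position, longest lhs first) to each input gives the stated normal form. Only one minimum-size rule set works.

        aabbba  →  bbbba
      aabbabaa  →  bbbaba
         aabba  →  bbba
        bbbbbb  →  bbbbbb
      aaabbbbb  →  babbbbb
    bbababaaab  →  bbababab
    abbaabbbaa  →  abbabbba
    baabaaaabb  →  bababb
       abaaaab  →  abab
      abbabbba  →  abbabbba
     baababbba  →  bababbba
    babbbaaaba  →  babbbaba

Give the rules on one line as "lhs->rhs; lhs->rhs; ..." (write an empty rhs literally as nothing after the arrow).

  | aabbba => bbbba
  | aabbabaa => bbbabaa => bbbaba
  | aabba => bbba
  | bbbbbb

aa->b; baa->ba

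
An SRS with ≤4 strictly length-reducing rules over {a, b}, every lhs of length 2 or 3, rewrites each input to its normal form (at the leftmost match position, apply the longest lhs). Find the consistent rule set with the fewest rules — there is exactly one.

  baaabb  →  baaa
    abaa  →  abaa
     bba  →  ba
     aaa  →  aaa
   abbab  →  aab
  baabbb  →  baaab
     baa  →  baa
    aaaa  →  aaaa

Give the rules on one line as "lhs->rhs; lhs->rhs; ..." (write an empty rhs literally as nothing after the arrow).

  | baaabb => baaa
  | abaa
  | bba => ba
  | aaa

bab->ab; bb->; bba->ba; bbb->ab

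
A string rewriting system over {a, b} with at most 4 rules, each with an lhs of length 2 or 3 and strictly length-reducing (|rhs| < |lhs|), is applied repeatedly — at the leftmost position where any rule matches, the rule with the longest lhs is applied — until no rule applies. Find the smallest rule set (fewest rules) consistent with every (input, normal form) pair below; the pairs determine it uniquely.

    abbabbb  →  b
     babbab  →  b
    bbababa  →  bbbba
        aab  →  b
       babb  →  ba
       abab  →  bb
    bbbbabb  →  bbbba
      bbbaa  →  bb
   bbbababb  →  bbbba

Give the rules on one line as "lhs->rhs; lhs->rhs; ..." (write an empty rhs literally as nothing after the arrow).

  | abbabbb => aabbb => aab => ab => b
  | babbab => baab => b
  | bbababa => bbbaba => bbbba
  | aab => ab => b

ab->b; abb->a; baa->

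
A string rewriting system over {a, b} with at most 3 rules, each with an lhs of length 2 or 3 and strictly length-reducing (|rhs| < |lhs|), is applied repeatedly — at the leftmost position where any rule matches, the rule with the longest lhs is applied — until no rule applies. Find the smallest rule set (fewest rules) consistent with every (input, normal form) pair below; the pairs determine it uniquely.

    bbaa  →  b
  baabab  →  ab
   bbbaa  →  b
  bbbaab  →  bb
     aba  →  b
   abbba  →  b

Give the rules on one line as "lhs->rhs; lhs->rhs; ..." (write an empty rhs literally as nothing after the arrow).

  | bbaa => baa => aa => b
  | baabab => aabab => bbab => bab => ab
  | bbbaa => bbaa => baa => aa => b
  | bbbaab => bbaab => baab => aab => bb

aa->b; ba->a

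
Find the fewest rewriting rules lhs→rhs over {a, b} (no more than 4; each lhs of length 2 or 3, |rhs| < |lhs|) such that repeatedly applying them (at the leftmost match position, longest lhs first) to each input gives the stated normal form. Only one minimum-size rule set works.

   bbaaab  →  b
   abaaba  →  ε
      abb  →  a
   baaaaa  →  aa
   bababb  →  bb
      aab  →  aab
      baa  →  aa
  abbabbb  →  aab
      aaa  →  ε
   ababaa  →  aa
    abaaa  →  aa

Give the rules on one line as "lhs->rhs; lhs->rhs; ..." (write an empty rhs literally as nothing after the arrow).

aaa->; aba->; abb->a; ba->a

  | bbaaab => baaab => aaab => b
  | abaaba => aba => ε
  | abb => a
  | baaaaa => aaaaa => aa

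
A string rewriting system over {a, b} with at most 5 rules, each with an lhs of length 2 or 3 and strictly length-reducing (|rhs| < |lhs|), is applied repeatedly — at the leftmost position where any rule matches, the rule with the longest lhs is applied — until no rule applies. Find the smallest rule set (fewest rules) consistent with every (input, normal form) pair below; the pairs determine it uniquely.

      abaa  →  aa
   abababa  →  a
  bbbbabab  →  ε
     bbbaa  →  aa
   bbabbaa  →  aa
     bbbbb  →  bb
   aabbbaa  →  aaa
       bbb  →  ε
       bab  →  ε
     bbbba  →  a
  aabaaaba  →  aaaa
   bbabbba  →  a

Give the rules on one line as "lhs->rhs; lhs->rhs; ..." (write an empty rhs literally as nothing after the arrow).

ab->; abb->ab; ba->a; bbb->

  | abaa => aa
  | abababa => ababa => aba => a
  | bbbbabab => babab => abab => ab => ε
  | bbbaa => aa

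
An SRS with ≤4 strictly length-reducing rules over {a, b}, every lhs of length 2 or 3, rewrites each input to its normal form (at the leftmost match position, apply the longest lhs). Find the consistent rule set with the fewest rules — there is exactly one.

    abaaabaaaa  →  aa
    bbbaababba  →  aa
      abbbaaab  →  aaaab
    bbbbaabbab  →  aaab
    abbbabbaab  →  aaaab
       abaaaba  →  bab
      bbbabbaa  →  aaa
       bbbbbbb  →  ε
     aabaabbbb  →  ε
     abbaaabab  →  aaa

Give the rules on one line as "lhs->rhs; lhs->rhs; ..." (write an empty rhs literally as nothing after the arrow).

aba->b; bb->; bbb->bb

  | abaaabaaaa => baabaaaa => babaaa => bbaa => aa
  | bbbaababba => bbaababba => aababba => abbba => abba => aa
  | abbbaaab => abbaaab => aaaab
  | bbbbaabbab => bbbaabbab => bbaabbab => aabbab => aaab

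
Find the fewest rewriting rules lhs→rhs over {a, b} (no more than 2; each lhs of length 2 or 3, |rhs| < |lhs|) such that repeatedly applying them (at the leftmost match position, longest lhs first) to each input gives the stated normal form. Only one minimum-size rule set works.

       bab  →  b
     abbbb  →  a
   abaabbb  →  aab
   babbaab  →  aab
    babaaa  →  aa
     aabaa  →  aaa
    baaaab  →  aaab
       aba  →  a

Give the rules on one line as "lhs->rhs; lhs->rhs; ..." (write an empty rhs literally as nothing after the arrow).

  | bab => b
  | abbbb => abb => a
  | abaabbb => aabbb => aab
  | babbaab => bbaab => aab

ba->; bb->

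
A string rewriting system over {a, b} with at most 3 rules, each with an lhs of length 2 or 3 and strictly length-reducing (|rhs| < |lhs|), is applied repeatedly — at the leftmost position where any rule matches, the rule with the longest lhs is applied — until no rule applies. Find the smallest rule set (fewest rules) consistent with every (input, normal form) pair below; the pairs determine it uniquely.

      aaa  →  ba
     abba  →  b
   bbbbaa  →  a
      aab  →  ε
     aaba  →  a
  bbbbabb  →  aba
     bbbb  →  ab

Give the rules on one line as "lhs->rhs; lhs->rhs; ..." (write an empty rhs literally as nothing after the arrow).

aa->b; bb->; bbb->a

  | aaa => ba
  | abba => aa => b
  | bbbbaa => abaa => abb => a
  | aab => bb => ε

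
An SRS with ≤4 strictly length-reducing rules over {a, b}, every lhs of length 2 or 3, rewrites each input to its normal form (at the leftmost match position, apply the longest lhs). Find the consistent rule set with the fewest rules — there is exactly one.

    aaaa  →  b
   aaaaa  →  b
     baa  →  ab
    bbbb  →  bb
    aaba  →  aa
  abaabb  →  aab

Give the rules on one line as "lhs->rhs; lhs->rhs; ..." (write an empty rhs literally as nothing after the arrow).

aaa->bb; ba->; baa->ab; bbb->b

  | aaaa => bba => b
  | aaaaa => bbaa => bab => b
  | baa => ab
  | bbbb => bb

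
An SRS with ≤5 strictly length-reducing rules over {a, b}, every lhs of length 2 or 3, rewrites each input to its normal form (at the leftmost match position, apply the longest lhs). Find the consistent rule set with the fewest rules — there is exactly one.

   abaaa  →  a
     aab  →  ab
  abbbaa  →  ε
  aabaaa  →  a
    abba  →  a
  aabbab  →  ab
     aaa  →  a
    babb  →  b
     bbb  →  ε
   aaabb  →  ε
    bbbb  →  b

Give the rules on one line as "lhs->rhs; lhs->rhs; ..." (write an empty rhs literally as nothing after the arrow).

  | abaaa => aa => a
  | aab => ab
  | abbbaa => baa => ε
  | aabaaa => abaaa => aa => a

aa->a; abb->; baa->; bbb->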